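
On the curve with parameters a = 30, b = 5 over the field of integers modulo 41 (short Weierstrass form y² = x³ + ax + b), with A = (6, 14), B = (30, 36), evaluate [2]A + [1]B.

(9, 15)

First 2A:
Repeated addition: build up to 2A.
2A: tangent at (6, 14): λ = (3·6² + 30)/(2·14) ≡ 15/28. 28⁻¹ ≡ 22 (mod 41) since 28·22 = 616 ≡ 1, so λ ≡ 15·22 ≡ 2.
  x = λ² - 6 - 6 = 4 - 12 ≡ 33; y = λ·(6 - 33) - 14 ≡ 14. → (33, 14)
2A = (33, 14).
Finally 2A + B:
(33, 14) + (30, 36). λ = (36 - 14)/(30 - 33) ≡ 22/38 mod 41. 38⁻¹ ≡ 27 (mod 41) since 38·27 = 1026 ≡ 1, so λ ≡ 20.
  x = λ² - 33 - 30 = 400 - 63 ≡ 9; y = λ·(33 - 9) - 14 ≡ 15. → (9, 15)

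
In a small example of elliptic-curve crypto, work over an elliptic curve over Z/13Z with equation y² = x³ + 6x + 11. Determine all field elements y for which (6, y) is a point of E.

4, 9

x³ + 6x + 11 = 263 ≡ 3 (mod 13).
Square roots of 3 mod 13: 4 and 9 (since 4² = 16 ≡ 3).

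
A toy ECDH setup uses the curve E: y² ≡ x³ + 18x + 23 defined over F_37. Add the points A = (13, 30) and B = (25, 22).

(13, 30) + (25, 22). λ = (22 - 30)/(25 - 13) ≡ 29/12 mod 37. 12⁻¹ ≡ 34 (mod 37), so λ ≡ 24.
  x = λ² - 13 - 25 = 576 - 38 ≡ 20; y = λ·(13 - 20) - 30 ≡ 24. → (20, 24)

(20, 24)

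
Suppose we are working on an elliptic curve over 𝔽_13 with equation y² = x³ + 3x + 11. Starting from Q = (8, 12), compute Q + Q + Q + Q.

(10, 12)

Double-and-add on 4 = (100)₂. Start with Q = (8, 12) for the leading 1-bit.
double: tangent at (8, 12): λ = (3·8² + 3)/(2·12) ≡ 0/11. 11⁻¹ ≡ 6 (mod 13) since 11·6 = 66 ≡ 1, so λ ≡ 0·6 ≡ 0.
  x = λ² - 8 - 8 = 0 - 16 ≡ 10; y = λ·(8 - 10) - 12 ≡ 1. → (10, 1)
double: tangent at (10, 1): λ = (3·10² + 3)/(2·1) ≡ 4/2. 2⁻¹ ≡ 7 (mod 13), so λ ≡ 4·7 ≡ 2.
  x = λ² - 10 - 10 = 4 - 20 ≡ 10; y = λ·(10 - 10) - 1 ≡ 12. → (10, 12)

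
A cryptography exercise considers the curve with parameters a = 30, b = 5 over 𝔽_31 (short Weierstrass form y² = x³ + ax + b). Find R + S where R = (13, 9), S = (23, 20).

(13, 9) + (23, 20). λ = (20 - 9)/(23 - 13) ≡ 11/10 mod 31. 10⁻¹ ≡ 28 (mod 31), so λ ≡ 29.
  x = λ² - 13 - 23 = 841 - 36 ≡ 30; y = λ·(13 - 30) - 9 ≡ 25. → (30, 25)

(30, 25)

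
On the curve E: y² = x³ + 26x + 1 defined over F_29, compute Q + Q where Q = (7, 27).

tangent at (7, 27): λ = (3·7² + 26)/(2·27) ≡ 28/25. 25⁻¹ ≡ 7 (mod 29), so λ ≡ 28·7 ≡ 22.
  x = λ² - 7 - 7 = 484 - 14 ≡ 6; y = λ·(7 - 6) - 27 ≡ 24. → (6, 24)

(6, 24)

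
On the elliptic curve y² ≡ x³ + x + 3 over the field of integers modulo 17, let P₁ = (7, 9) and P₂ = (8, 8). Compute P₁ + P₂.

(3, 4)

(7, 9) + (8, 8). λ = (8 - 9)/(8 - 7) ≡ 16/1 mod 17. 1⁻¹ ≡ 1 (mod 17), so λ ≡ 16.
  x = λ² - 7 - 8 = 256 - 15 ≡ 3; y = λ·(7 - 3) - 9 ≡ 4. → (3, 4)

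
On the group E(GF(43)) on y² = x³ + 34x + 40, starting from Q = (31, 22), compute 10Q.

(22, 27)

Double-and-add on 10 = (1010)₂. Start with Q = (31, 22) for the leading 1-bit.
double: tangent at (31, 22): λ = (3·31² + 34)/(2·22) ≡ 36/1. 1⁻¹ ≡ 1 (mod 43) since 1·1 = 1 ≡ 1, so λ ≡ 36·1 ≡ 36.
  x = λ² - 31 - 31 = 1296 - 62 ≡ 30; y = λ·(31 - 30) - 22 ≡ 14. → (30, 14)
double: tangent at (30, 14): λ = (3·30² + 34)/(2·14) ≡ 25/28. 28⁻¹ ≡ 20 (mod 43), so λ ≡ 25·20 ≡ 27.
  x = λ² - 30 - 30 = 729 - 60 ≡ 24; y = λ·(30 - 24) - 14 ≡ 19. → (24, 19)
add Q: (24, 19) + (31, 22). λ = (22 - 19)/(31 - 24) ≡ 3/7 mod 43. 7⁻¹ ≡ 37 (mod 43), so λ ≡ 25.
  x = λ² - 24 - 31 = 625 - 55 ≡ 11; y = λ·(24 - 11) - 19 ≡ 5. → (11, 5)
double: tangent at (11, 5): λ = (3·11² + 34)/(2·5) ≡ 10/10. 10⁻¹ ≡ 13 (mod 43), so λ ≡ 10·13 ≡ 1.
  x = λ² - 11 - 11 = 1 - 22 ≡ 22; y = λ·(11 - 22) - 5 ≡ 27. → (22, 27)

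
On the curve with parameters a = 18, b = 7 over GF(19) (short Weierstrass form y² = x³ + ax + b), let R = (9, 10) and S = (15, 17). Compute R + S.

(9, 10) + (15, 17). λ = (17 - 10)/(15 - 9) ≡ 7/6 mod 19. 6⁻¹ ≡ 16 (mod 19) since 6·16 = 96 ≡ 1, so λ ≡ 17.
  x = λ² - 9 - 15 = 289 - 24 ≡ 18; y = λ·(9 - 18) - 10 ≡ 8. → (18, 8)

(18, 8)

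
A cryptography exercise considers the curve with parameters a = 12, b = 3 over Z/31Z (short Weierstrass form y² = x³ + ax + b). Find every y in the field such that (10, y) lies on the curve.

x³ + 12x + 3 = 1123 ≡ 7 (mod 31).
Square roots of 7 mod 31: 10 and 21 (since 10² = 100 ≡ 7).

10, 21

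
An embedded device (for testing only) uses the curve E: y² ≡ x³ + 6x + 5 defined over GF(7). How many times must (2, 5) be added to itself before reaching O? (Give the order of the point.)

7

2P: tangent at (2, 5): λ = (3·2² + 6)/(2·5) ≡ 4/3. 3⁻¹ ≡ 5 (mod 7) since 3·5 = 15 ≡ 1, so λ ≡ 4·5 ≡ 6.
  x = λ² - 2 - 2 = 36 - 4 ≡ 4; y = λ·(2 - 4) - 5 ≡ 4. → (4, 4)
3P: (4, 4) + (2, 5). λ = (5 - 4)/(2 - 4) ≡ 1/5 mod 7. 5⁻¹ ≡ 3 (mod 7), so λ ≡ 3.
  x = λ² - 4 - 2 = 9 - 6 ≡ 3; y = λ·(4 - 3) - 4 ≡ 6. → (3, 6)
4P: (3, 6) + (2, 5). λ = (5 - 6)/(2 - 3) ≡ 6/6 mod 7. 6⁻¹ ≡ 6 (mod 7), so λ ≡ 1.
  x = λ² - 3 - 2 = 1 - 5 ≡ 3; y = λ·(3 - 3) - 6 ≡ 1. → (3, 1)
5P: (3, 1) + (2, 5). λ = (5 - 1)/(2 - 3) ≡ 4/6 mod 7. 6⁻¹ ≡ 6 (mod 7) since 6·6 = 36 ≡ 1, so λ ≡ 3.
  x = λ² - 3 - 2 = 9 - 5 ≡ 4; y = λ·(3 - 4) - 1 ≡ 3. → (4, 3)
6P: (4, 3) + (2, 5). λ = (5 - 3)/(2 - 4) ≡ 2/5 mod 7. 5⁻¹ ≡ 3 (mod 7) since 5·3 = 15 ≡ 1, so λ ≡ 6.
  x = λ² - 4 - 2 = 36 - 6 ≡ 2; y = λ·(4 - 2) - 3 ≡ 2. → (2, 2)
7P: (2, 2) + (2, 5): same x and y₁ ≡ -y₂, so the sum is O.
7P = O, so the order is 7.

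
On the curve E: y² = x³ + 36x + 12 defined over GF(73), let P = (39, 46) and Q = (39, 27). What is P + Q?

The two points share x = 39 and their y-coordinates satisfy 46 + 27 ≡ 0 (mod 73), so they are inverses. Their sum is the point at infinity.

O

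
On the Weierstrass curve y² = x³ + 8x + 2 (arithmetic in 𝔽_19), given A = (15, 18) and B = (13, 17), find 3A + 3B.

(17, 15)

First 3A:
Repeated addition: build up to 3A.
2A: tangent at (15, 18): λ = (3·15² + 8)/(2·18) ≡ 18/17. 17⁻¹ ≡ 9 (mod 19) since 17·9 = 153 ≡ 1, so λ ≡ 18·9 ≡ 10.
  x = λ² - 15 - 15 = 100 - 30 ≡ 13; y = λ·(15 - 13) - 18 ≡ 2. → (13, 2)
3A: (13, 2) + (15, 18). λ = (18 - 2)/(15 - 13) ≡ 16/2 mod 19. 2⁻¹ ≡ 10 (mod 19) since 2·10 = 20 ≡ 1, so λ ≡ 8.
  x = λ² - 13 - 15 = 64 - 28 ≡ 17; y = λ·(13 - 17) - 2 ≡ 4. → (17, 4)
3A = (17, 4).
Next 3B:
Repeated addition: build up to 3B.
2B: tangent at (13, 17): λ = (3·13² + 8)/(2·17) ≡ 2/15. 15⁻¹ ≡ 14 (mod 19), so λ ≡ 2·14 ≡ 9.
  x = λ² - 13 - 13 = 81 - 26 ≡ 17; y = λ·(13 - 17) - 17 ≡ 4. → (17, 4)
3B: (17, 4) + (13, 17). λ = (17 - 4)/(13 - 17) ≡ 13/15 mod 19. 15⁻¹ ≡ 14 (mod 19), so λ ≡ 11.
  x = λ² - 17 - 13 = 121 - 30 ≡ 15; y = λ·(17 - 15) - 4 ≡ 18. → (15, 18)
3B = (15, 18).
Finally 3A + 3B:
(17, 4) + (15, 18). λ = (18 - 4)/(15 - 17) ≡ 14/17 mod 19. 17⁻¹ ≡ 9 (mod 19), so λ ≡ 12.
  x = λ² - 17 - 15 = 144 - 32 ≡ 17; y = λ·(17 - 17) - 4 ≡ 15. → (17, 15)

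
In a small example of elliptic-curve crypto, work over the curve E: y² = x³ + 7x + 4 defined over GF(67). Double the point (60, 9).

(2, 48)

tangent at (60, 9): λ = (3·60² + 7)/(2·9) ≡ 20/18. 18⁻¹ ≡ 41 (mod 67), so λ ≡ 20·41 ≡ 16.
  x = λ² - 60 - 60 = 256 - 120 ≡ 2; y = λ·(60 - 2) - 9 ≡ 48. → (2, 48)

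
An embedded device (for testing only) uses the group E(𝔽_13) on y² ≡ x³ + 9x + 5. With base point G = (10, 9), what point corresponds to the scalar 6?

O

Double-and-add on 6 = (110)₂. Start with G = (10, 9) for the leading 1-bit.
double: tangent at (10, 9): λ = (3·10² + 9)/(2·9) ≡ 10/5. 5⁻¹ ≡ 8 (mod 13) since 5·8 = 40 ≡ 1, so λ ≡ 10·8 ≡ 2.
  x = λ² - 10 - 10 = 4 - 20 ≡ 10; y = λ·(10 - 10) - 9 ≡ 4. → (10, 4)
add G: (10, 4) + (10, 9): same x and y₁ ≡ -y₂, so the sum is the point at infinity.
double: the point at infinity + the point at infinity = the point at infinity (identity).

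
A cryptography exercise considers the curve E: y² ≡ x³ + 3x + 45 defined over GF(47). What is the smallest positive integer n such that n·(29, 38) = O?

2P: tangent at (29, 38): λ = (3·29² + 3)/(2·38) ≡ 35/29. 29⁻¹ ≡ 13 (mod 47), so λ ≡ 35·13 ≡ 32.
  x = λ² - 29 - 29 = 1024 - 58 ≡ 26; y = λ·(29 - 26) - 38 ≡ 11. → (26, 11)
3P: (26, 11) + (29, 38). λ = (38 - 11)/(29 - 26) ≡ 27/3 mod 47. 3⁻¹ ≡ 16 (mod 47) since 3·16 = 48 ≡ 1, so λ ≡ 9.
  x = λ² - 26 - 29 = 81 - 55 ≡ 26; y = λ·(26 - 26) - 11 ≡ 36. → (26, 36)
4P: (26, 36) + (29, 38). λ = (38 - 36)/(29 - 26) ≡ 2/3 mod 47. 3⁻¹ ≡ 16 (mod 47), so λ ≡ 32.
  x = λ² - 26 - 29 = 1024 - 55 ≡ 29; y = λ·(26 - 29) - 36 ≡ 9. → (29, 9)
5P: (29, 9) + (29, 38): same x and y₁ ≡ -y₂, so the sum is O.
5P = O, so the order is 5.

5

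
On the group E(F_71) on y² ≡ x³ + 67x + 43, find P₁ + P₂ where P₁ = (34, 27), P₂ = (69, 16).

(26, 7)

(34, 27) + (69, 16). λ = (16 - 27)/(69 - 34) ≡ 60/35 mod 71. 35⁻¹ ≡ 69 (mod 71) since 35·69 = 2415 ≡ 1, so λ ≡ 22.
  x = λ² - 34 - 69 = 484 - 103 ≡ 26; y = λ·(34 - 26) - 27 ≡ 7. → (26, 7)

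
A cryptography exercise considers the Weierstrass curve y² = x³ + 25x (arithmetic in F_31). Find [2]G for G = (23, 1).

(16, 30)

tangent at (23, 1): λ = (3·23² + 25)/(2·1) ≡ 0/2. 2⁻¹ ≡ 16 (mod 31) since 2·16 = 32 ≡ 1, so λ ≡ 0·16 ≡ 0.
  x = λ² - 23 - 23 = 0 - 46 ≡ 16; y = λ·(23 - 16) - 1 ≡ 30. → (16, 30)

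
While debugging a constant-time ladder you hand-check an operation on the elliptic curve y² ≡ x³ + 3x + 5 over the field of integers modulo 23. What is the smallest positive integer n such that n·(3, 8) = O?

7

2P: tangent at (3, 8): λ = (3·3² + 3)/(2·8) ≡ 7/16. 16⁻¹ ≡ 13 (mod 23), so λ ≡ 7·13 ≡ 22.
  x = λ² - 3 - 3 = 484 - 6 ≡ 18; y = λ·(3 - 18) - 8 ≡ 7. → (18, 7)
3P: (18, 7) + (3, 8). λ = (8 - 7)/(3 - 18) ≡ 1/8 mod 23. 8⁻¹ ≡ 3 (mod 23), so λ ≡ 3.
  x = λ² - 18 - 3 = 9 - 21 ≡ 11; y = λ·(18 - 11) - 7 ≡ 14. → (11, 14)
4P: (11, 14) + (3, 8). λ = (8 - 14)/(3 - 11) ≡ 17/15 mod 23. 15⁻¹ ≡ 20 (mod 23), so λ ≡ 18.
  x = λ² - 11 - 3 = 324 - 14 ≡ 11; y = λ·(11 - 11) - 14 ≡ 9. → (11, 9)
5P: (11, 9) + (3, 8). λ = (8 - 9)/(3 - 11) ≡ 22/15 mod 23. 15⁻¹ ≡ 20 (mod 23) since 15·20 = 300 ≡ 1, so λ ≡ 3.
  x = λ² - 11 - 3 = 9 - 14 ≡ 18; y = λ·(11 - 18) - 9 ≡ 16. → (18, 16)
6P: (18, 16) + (3, 8). λ = (8 - 16)/(3 - 18) ≡ 15/8 mod 23. 8⁻¹ ≡ 3 (mod 23) since 8·3 = 24 ≡ 1, so λ ≡ 22.
  x = λ² - 18 - 3 = 484 - 21 ≡ 3; y = λ·(18 - 3) - 16 ≡ 15. → (3, 15)
7P: (3, 15) + (3, 8): same x and y₁ ≡ -y₂, so the sum is O.
7P = O, so the order is 7.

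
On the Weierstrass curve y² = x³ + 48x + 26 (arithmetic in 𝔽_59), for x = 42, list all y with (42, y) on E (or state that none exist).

x³ + 48x + 26 = 76130 ≡ 20 (mod 59).
Square roots of 20 mod 59: 16 and 43 (since 16² = 256 ≡ 20).

16, 43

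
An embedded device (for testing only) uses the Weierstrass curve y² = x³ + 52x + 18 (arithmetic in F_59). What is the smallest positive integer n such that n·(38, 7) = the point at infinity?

2P: tangent at (38, 7): λ = (3·38² + 52)/(2·7) ≡ 18/14. 14⁻¹ ≡ 38 (mod 59), so λ ≡ 18·38 ≡ 35.
  x = λ² - 38 - 38 = 1225 - 76 ≡ 28; y = λ·(38 - 28) - 7 ≡ 48. → (28, 48)
3P: (28, 48) + (38, 7). λ = (7 - 48)/(38 - 28) ≡ 18/10 mod 59. 10⁻¹ ≡ 6 (mod 59), so λ ≡ 49.
  x = λ² - 28 - 38 = 2401 - 66 ≡ 34; y = λ·(28 - 34) - 48 ≡ 12. → (34, 12)
4P: (34, 12) + (38, 7). λ = (7 - 12)/(38 - 34) ≡ 54/4 mod 59. 4⁻¹ ≡ 15 (mod 59), so λ ≡ 43.
  x = λ² - 34 - 38 = 1849 - 72 ≡ 7; y = λ·(34 - 7) - 12 ≡ 28. → (7, 28)
5P: (7, 28) + (38, 7). λ = (7 - 28)/(38 - 7) ≡ 38/31 mod 59. 31⁻¹ ≡ 40 (mod 59), so λ ≡ 45.
  x = λ² - 7 - 38 = 2025 - 45 ≡ 33; y = λ·(7 - 33) - 28 ≡ 41. → (33, 41)
6P: (33, 41) + (38, 7). λ = (7 - 41)/(38 - 33) ≡ 25/5 mod 59. 5⁻¹ ≡ 12 (mod 59), so λ ≡ 5.
  x = λ² - 33 - 38 = 25 - 71 ≡ 13; y = λ·(33 - 13) - 41 ≡ 0. → (13, 0)
7P: (13, 0) + (38, 7). λ = (7 - 0)/(38 - 13) ≡ 7/25 mod 59. 25⁻¹ ≡ 26 (mod 59) since 25·26 = 650 ≡ 1, so λ ≡ 5.
  x = λ² - 13 - 38 = 25 - 51 ≡ 33; y = λ·(13 - 33) - 0 ≡ 18. → (33, 18)
8P: (33, 18) + (38, 7). λ = (7 - 18)/(38 - 33) ≡ 48/5 mod 59. 5⁻¹ ≡ 12 (mod 59), so λ ≡ 45.
  x = λ² - 33 - 38 = 2025 - 71 ≡ 7; y = λ·(33 - 7) - 18 ≡ 31. → (7, 31)
9P: (7, 31) + (38, 7). λ = (7 - 31)/(38 - 7) ≡ 35/31 mod 59. 31⁻¹ ≡ 40 (mod 59), so λ ≡ 43.
  x = λ² - 7 - 38 = 1849 - 45 ≡ 34; y = λ·(7 - 34) - 31 ≡ 47. → (34, 47)
10P: (34, 47) + (38, 7). λ = (7 - 47)/(38 - 34) ≡ 19/4 mod 59. 4⁻¹ ≡ 15 (mod 59), so λ ≡ 49.
  x = λ² - 34 - 38 = 2401 - 72 ≡ 28; y = λ·(34 - 28) - 47 ≡ 11. → (28, 11)
11P: (28, 11) + (38, 7). λ = (7 - 11)/(38 - 28) ≡ 55/10 mod 59. 10⁻¹ ≡ 6 (mod 59), so λ ≡ 35.
  x = λ² - 28 - 38 = 1225 - 66 ≡ 38; y = λ·(28 - 38) - 11 ≡ 52. → (38, 52)
12P: (38, 52) + (38, 7): same x and y₁ ≡ -y₂, so the sum is the point at infinity.
12P = the point at infinity, so the order is 12.

12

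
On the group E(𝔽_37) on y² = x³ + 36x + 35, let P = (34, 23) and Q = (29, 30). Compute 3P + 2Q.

First 3P:
Repeated addition: build up to 3P.
2P: tangent at (34, 23): λ = (3·34² + 36)/(2·23) ≡ 26/9. 9⁻¹ ≡ 33 (mod 37), so λ ≡ 26·33 ≡ 7.
  x = λ² - 34 - 34 = 49 - 68 ≡ 18; y = λ·(34 - 18) - 23 ≡ 15. → (18, 15)
3P: (18, 15) + (34, 23). λ = (23 - 15)/(34 - 18) ≡ 8/16 mod 37. 16⁻¹ ≡ 7 (mod 37) since 16·7 = 112 ≡ 1, so λ ≡ 19.
  x = λ² - 18 - 34 = 361 - 52 ≡ 13; y = λ·(18 - 13) - 15 ≡ 6. → (13, 6)
3P = (13, 6).
Next 2Q:
Repeated addition: build up to 2Q.
2Q: tangent at (29, 30): λ = (3·29² + 36)/(2·30) ≡ 6/23. 23⁻¹ ≡ 29 (mod 37), so λ ≡ 6·29 ≡ 26.
  x = λ² - 29 - 29 = 676 - 58 ≡ 26; y = λ·(29 - 26) - 30 ≡ 11. → (26, 11)
2Q = (26, 11).
Finally 3P + 2Q:
(13, 6) + (26, 11). λ = (11 - 6)/(26 - 13) ≡ 5/13 mod 37. 13⁻¹ ≡ 20 (mod 37), so λ ≡ 26.
  x = λ² - 13 - 26 = 676 - 39 ≡ 8; y = λ·(13 - 8) - 6 ≡ 13. → (8, 13)

(8, 13)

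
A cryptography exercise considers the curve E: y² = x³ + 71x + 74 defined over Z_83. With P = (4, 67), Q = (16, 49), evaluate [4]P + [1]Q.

First 4P:
Repeated addition: build up to 4P.
2P: tangent at (4, 67): λ = (3·4² + 71)/(2·67) ≡ 36/51. 51⁻¹ ≡ 70 (mod 83) since 51·70 = 3570 ≡ 1, so λ ≡ 36·70 ≡ 30.
  x = λ² - 4 - 4 = 900 - 8 ≡ 62; y = λ·(4 - 62) - 67 ≡ 19. → (62, 19)
3P: (62, 19) + (4, 67). λ = (67 - 19)/(4 - 62) ≡ 48/25 mod 83. 25⁻¹ ≡ 10 (mod 83), so λ ≡ 65.
  x = λ² - 62 - 4 = 4225 - 66 ≡ 9; y = λ·(62 - 9) - 19 ≡ 23. → (9, 23)
4P: (9, 23) + (4, 67). λ = (67 - 23)/(4 - 9) ≡ 44/78 mod 83. 78⁻¹ ≡ 33 (mod 83) since 78·33 = 2574 ≡ 1, so λ ≡ 41.
  x = λ² - 9 - 4 = 1681 - 13 ≡ 8; y = λ·(9 - 8) - 23 ≡ 18. → (8, 18)
4P = (8, 18).
Finally 4P + Q:
(8, 18) + (16, 49). λ = (49 - 18)/(16 - 8) ≡ 31/8 mod 83. 8⁻¹ ≡ 52 (mod 83) since 8·52 = 416 ≡ 1, so λ ≡ 35.
  x = λ² - 8 - 16 = 1225 - 24 ≡ 39; y = λ·(8 - 39) - 18 ≡ 59. → (39, 59)

(39, 59)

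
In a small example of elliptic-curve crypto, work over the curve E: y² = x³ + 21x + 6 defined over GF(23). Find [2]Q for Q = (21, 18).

(5, 12)

tangent at (21, 18): λ = (3·21² + 21)/(2·18) ≡ 10/13. 13⁻¹ ≡ 16 (mod 23) since 13·16 = 208 ≡ 1, so λ ≡ 10·16 ≡ 22.
  x = λ² - 21 - 21 = 484 - 42 ≡ 5; y = λ·(21 - 5) - 18 ≡ 12. → (5, 12)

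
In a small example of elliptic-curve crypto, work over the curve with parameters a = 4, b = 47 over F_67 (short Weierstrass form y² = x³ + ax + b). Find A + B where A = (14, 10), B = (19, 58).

(14, 10) + (19, 58). λ = (58 - 10)/(19 - 14) ≡ 48/5 mod 67. 5⁻¹ ≡ 27 (mod 67) since 5·27 = 135 ≡ 1, so λ ≡ 23.
  x = λ² - 14 - 19 = 529 - 33 ≡ 27; y = λ·(14 - 27) - 10 ≡ 26. → (27, 26)

(27, 26)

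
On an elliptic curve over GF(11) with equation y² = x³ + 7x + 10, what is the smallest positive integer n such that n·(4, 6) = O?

2P: tangent at (4, 6): λ = (3·4² + 7)/(2·6) ≡ 0/1. 1⁻¹ ≡ 1 (mod 11), so λ ≡ 0·1 ≡ 0.
  x = λ² - 4 - 4 = 0 - 8 ≡ 3; y = λ·(4 - 3) - 6 ≡ 5. → (3, 5)
3P: (3, 5) + (4, 6). λ = (6 - 5)/(4 - 3) ≡ 1/1 mod 11. 1⁻¹ ≡ 1 (mod 11) since 1·1 = 1 ≡ 1, so λ ≡ 1.
  x = λ² - 3 - 4 = 1 - 7 ≡ 5; y = λ·(3 - 5) - 5 ≡ 4. → (5, 4)
4P: (5, 4) + (4, 6). λ = (6 - 4)/(4 - 5) ≡ 2/10 mod 11. 10⁻¹ ≡ 10 (mod 11) since 10·10 = 100 ≡ 1, so λ ≡ 9.
  x = λ² - 5 - 4 = 81 - 9 ≡ 6; y = λ·(5 - 6) - 4 ≡ 9. → (6, 9)
5P: (6, 9) + (4, 6). λ = (6 - 9)/(4 - 6) ≡ 8/9 mod 11. 9⁻¹ ≡ 5 (mod 11), so λ ≡ 7.
  x = λ² - 6 - 4 = 49 - 10 ≡ 6; y = λ·(6 - 6) - 9 ≡ 2. → (6, 2)
6P: (6, 2) + (4, 6). λ = (6 - 2)/(4 - 6) ≡ 4/9 mod 11. 9⁻¹ ≡ 5 (mod 11) since 9·5 = 45 ≡ 1, so λ ≡ 9.
  x = λ² - 6 - 4 = 81 - 10 ≡ 5; y = λ·(6 - 5) - 2 ≡ 7. → (5, 7)
7P: (5, 7) + (4, 6). λ = (6 - 7)/(4 - 5) ≡ 10/10 mod 11. 10⁻¹ ≡ 10 (mod 11), so λ ≡ 1.
  x = λ² - 5 - 4 = 1 - 9 ≡ 3; y = λ·(5 - 3) - 7 ≡ 6. → (3, 6)
8P: (3, 6) + (4, 6). λ = (6 - 6)/(4 - 3) ≡ 0/1 mod 11. 1⁻¹ ≡ 1 (mod 11) since 1·1 = 1 ≡ 1, so λ ≡ 0.
  x = λ² - 3 - 4 = 0 - 7 ≡ 4; y = λ·(3 - 4) - 6 ≡ 5. → (4, 5)
9P: (4, 5) + (4, 6): same x and y₁ ≡ -y₂, so the sum is O.
9P = O, so the order is 9.

9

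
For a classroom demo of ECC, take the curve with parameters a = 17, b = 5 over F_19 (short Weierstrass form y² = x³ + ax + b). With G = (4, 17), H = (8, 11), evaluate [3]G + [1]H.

First 3G:
Repeated addition: build up to 3G.
2G: tangent at (4, 17): λ = (3·4² + 17)/(2·17) ≡ 8/15. 15⁻¹ ≡ 14 (mod 19) since 15·14 = 210 ≡ 1, so λ ≡ 8·14 ≡ 17.
  x = λ² - 4 - 4 = 289 - 8 ≡ 15; y = λ·(4 - 15) - 17 ≡ 5. → (15, 5)
3G: (15, 5) + (4, 17). λ = (17 - 5)/(4 - 15) ≡ 12/8 mod 19. 8⁻¹ ≡ 12 (mod 19) since 8·12 = 96 ≡ 1, so λ ≡ 11.
  x = λ² - 15 - 4 = 121 - 19 ≡ 7; y = λ·(15 - 7) - 5 ≡ 7. → (7, 7)
3G = (7, 7).
Finally 3G + H:
(7, 7) + (8, 11). λ = (11 - 7)/(8 - 7) ≡ 4/1 mod 19. 1⁻¹ ≡ 1 (mod 19), so λ ≡ 4.
  x = λ² - 7 - 8 = 16 - 15 ≡ 1; y = λ·(7 - 1) - 7 ≡ 17. → (1, 17)

(1, 17)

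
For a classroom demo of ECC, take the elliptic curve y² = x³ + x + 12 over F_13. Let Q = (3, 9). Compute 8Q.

(3, 4)

Repeated addition: build up to 8Q.
2Q: tangent at (3, 9): λ = (3·3² + 1)/(2·9) ≡ 2/5. 5⁻¹ ≡ 8 (mod 13) since 5·8 = 40 ≡ 1, so λ ≡ 2·8 ≡ 3.
  x = λ² - 3 - 3 = 9 - 6 ≡ 3; y = λ·(3 - 3) - 9 ≡ 4. → (3, 4)
3Q: (3, 4) + (3, 9): same x and y₁ ≡ -y₂, so the sum is the point at infinity.
4Q: the point at infinity + (3, 9) = (3, 9) (identity).
5Q: tangent at (3, 9): λ = (3·3² + 1)/(2·9) ≡ 2/5. 5⁻¹ ≡ 8 (mod 13), so λ ≡ 2·8 ≡ 3.
  x = λ² - 3 - 3 = 9 - 6 ≡ 3; y = λ·(3 - 3) - 9 ≡ 4. → (3, 4)
6Q: (3, 4) + (3, 9): same x and y₁ ≡ -y₂, so the sum is the point at infinity.
7Q: the point at infinity + (3, 9) = (3, 9) (identity).
8Q: tangent at (3, 9): λ = (3·3² + 1)/(2·9) ≡ 2/5. 5⁻¹ ≡ 8 (mod 13) since 5·8 = 40 ≡ 1, so λ ≡ 2·8 ≡ 3.
  x = λ² - 3 - 3 = 9 - 6 ≡ 3; y = λ·(3 - 3) - 9 ≡ 4. → (3, 4)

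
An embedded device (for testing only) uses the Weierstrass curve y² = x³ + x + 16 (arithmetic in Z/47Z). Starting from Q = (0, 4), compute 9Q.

(11, 29)

Repeated addition: build up to 9Q.
2Q: tangent at (0, 4): λ = (3·0² + 1)/(2·4) ≡ 1/8. 8⁻¹ ≡ 6 (mod 47) since 8·6 = 48 ≡ 1, so λ ≡ 1·6 ≡ 6.
  x = λ² - 0 - 0 = 36 - 0 ≡ 36; y = λ·(0 - 36) - 4 ≡ 15. → (36, 15)
3Q: (36, 15) + (0, 4). λ = (4 - 15)/(0 - 36) ≡ 36/11 mod 47. 11⁻¹ ≡ 30 (mod 47), so λ ≡ 46.
  x = λ² - 36 - 0 = 2116 - 36 ≡ 12; y = λ·(36 - 12) - 15 ≡ 8. → (12, 8)
4Q: (12, 8) + (0, 4). λ = (4 - 8)/(0 - 12) ≡ 43/35 mod 47. 35⁻¹ ≡ 43 (mod 47) since 35·43 = 1505 ≡ 1, so λ ≡ 16.
  x = λ² - 12 - 0 = 256 - 12 ≡ 9; y = λ·(12 - 9) - 8 ≡ 40. → (9, 40)
5Q: (9, 40) + (0, 4). λ = (4 - 40)/(0 - 9) ≡ 11/38 mod 47. 38⁻¹ ≡ 26 (mod 47), so λ ≡ 4.
  x = λ² - 9 - 0 = 16 - 9 ≡ 7; y = λ·(9 - 7) - 40 ≡ 15. → (7, 15)
6Q: (7, 15) + (0, 4). λ = (4 - 15)/(0 - 7) ≡ 36/40 mod 47. 40⁻¹ ≡ 20 (mod 47), so λ ≡ 15.
  x = λ² - 7 - 0 = 225 - 7 ≡ 30; y = λ·(7 - 30) - 15 ≡ 16. → (30, 16)
7Q: (30, 16) + (0, 4). λ = (4 - 16)/(0 - 30) ≡ 35/17 mod 47. 17⁻¹ ≡ 36 (mod 47), so λ ≡ 38.
  x = λ² - 30 - 0 = 1444 - 30 ≡ 4; y = λ·(30 - 4) - 16 ≡ 32. → (4, 32)
8Q: (4, 32) + (0, 4). λ = (4 - 32)/(0 - 4) ≡ 19/43 mod 47. 43⁻¹ ≡ 35 (mod 47), so λ ≡ 7.
  x = λ² - 4 - 0 = 49 - 4 ≡ 45; y = λ·(4 - 45) - 32 ≡ 10. → (45, 10)
9Q: (45, 10) + (0, 4). λ = (4 - 10)/(0 - 45) ≡ 41/2 mod 47. 2⁻¹ ≡ 24 (mod 47) since 2·24 = 48 ≡ 1, so λ ≡ 44.
  x = λ² - 45 - 0 = 1936 - 45 ≡ 11; y = λ·(45 - 11) - 10 ≡ 29. → (11, 29)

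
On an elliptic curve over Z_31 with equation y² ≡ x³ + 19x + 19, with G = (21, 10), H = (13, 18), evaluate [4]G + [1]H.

First 4G:
Double-and-add on 4 = (100)₂. Start with G = (21, 10) for the leading 1-bit.
double: tangent at (21, 10): λ = (3·21² + 19)/(2·10) ≡ 9/20. 20⁻¹ ≡ 14 (mod 31) since 20·14 = 280 ≡ 1, so λ ≡ 9·14 ≡ 2.
  x = λ² - 21 - 21 = 4 - 42 ≡ 24; y = λ·(21 - 24) - 10 ≡ 15. → (24, 15)
double: tangent at (24, 15): λ = (3·24² + 19)/(2·15) ≡ 11/30. 30⁻¹ ≡ 30 (mod 31) since 30·30 = 900 ≡ 1, so λ ≡ 11·30 ≡ 20.
  x = λ² - 24 - 24 = 400 - 48 ≡ 11; y = λ·(24 - 11) - 15 ≡ 28. → (11, 28)
4G = (11, 28).
Finally 4G + H:
(11, 28) + (13, 18). λ = (18 - 28)/(13 - 11) ≡ 21/2 mod 31. 2⁻¹ ≡ 16 (mod 31), so λ ≡ 26.
  x = λ² - 11 - 13 = 676 - 24 ≡ 1; y = λ·(11 - 1) - 28 ≡ 15. → (1, 15)

(1, 15)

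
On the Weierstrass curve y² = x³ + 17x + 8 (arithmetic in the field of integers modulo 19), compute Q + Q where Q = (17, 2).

(15, 3)

tangent at (17, 2): λ = (3·17² + 17)/(2·2) ≡ 10/4. 4⁻¹ ≡ 5 (mod 19) since 4·5 = 20 ≡ 1, so λ ≡ 10·5 ≡ 12.
  x = λ² - 17 - 17 = 144 - 34 ≡ 15; y = λ·(17 - 15) - 2 ≡ 3. → (15, 3)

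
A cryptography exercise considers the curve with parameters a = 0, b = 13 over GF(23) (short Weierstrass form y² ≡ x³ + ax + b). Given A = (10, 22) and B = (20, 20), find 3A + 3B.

First 3A:
Repeated addition: build up to 3A.
2A: tangent at (10, 22): λ = (3·10² + 0)/(2·22) ≡ 1/21. 21⁻¹ ≡ 11 (mod 23), so λ ≡ 1·11 ≡ 11.
  x = λ² - 10 - 10 = 121 - 20 ≡ 9; y = λ·(10 - 9) - 22 ≡ 12. → (9, 12)
3A: (9, 12) + (10, 22). λ = (22 - 12)/(10 - 9) ≡ 10/1 mod 23. 1⁻¹ ≡ 1 (mod 23) since 1·1 = 1 ≡ 1, so λ ≡ 10.
  x = λ² - 9 - 10 = 100 - 19 ≡ 12; y = λ·(9 - 12) - 12 ≡ 4. → (12, 4)
3A = (12, 4).
Next 3B:
Repeated addition: build up to 3B.
2B: tangent at (20, 20): λ = (3·20² + 0)/(2·20) ≡ 4/17. 17⁻¹ ≡ 19 (mod 23), so λ ≡ 4·19 ≡ 7.
  x = λ² - 20 - 20 = 49 - 40 ≡ 9; y = λ·(20 - 9) - 20 ≡ 11. → (9, 11)
3B: (9, 11) + (20, 20). λ = (20 - 11)/(20 - 9) ≡ 9/11 mod 23. 11⁻¹ ≡ 21 (mod 23), so λ ≡ 5.
  x = λ² - 9 - 20 = 25 - 29 ≡ 19; y = λ·(9 - 19) - 11 ≡ 8. → (19, 8)
3B = (19, 8).
Finally 3A + 3B:
(12, 4) + (19, 8). λ = (8 - 4)/(19 - 12) ≡ 4/7 mod 23. 7⁻¹ ≡ 10 (mod 23) since 7·10 = 70 ≡ 1, so λ ≡ 17.
  x = λ² - 12 - 19 = 289 - 31 ≡ 5; y = λ·(12 - 5) - 4 ≡ 0. → (5, 0)

(5, 0)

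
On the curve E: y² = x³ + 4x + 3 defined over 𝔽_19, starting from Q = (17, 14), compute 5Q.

Repeated addition: build up to 5Q.
2Q: tangent at (17, 14): λ = (3·17² + 4)/(2·14) ≡ 16/9. 9⁻¹ ≡ 17 (mod 19), so λ ≡ 16·17 ≡ 6.
  x = λ² - 17 - 17 = 36 - 34 ≡ 2; y = λ·(17 - 2) - 14 ≡ 0. → (2, 0)
3Q: (2, 0) + (17, 14). λ = (14 - 0)/(17 - 2) ≡ 14/15 mod 19. 15⁻¹ ≡ 14 (mod 19), so λ ≡ 6.
  x = λ² - 2 - 17 = 36 - 19 ≡ 17; y = λ·(2 - 17) - 0 ≡ 5. → (17, 5)
4Q: (17, 5) + (17, 14): same x and y₁ ≡ -y₂, so the sum is O.
5Q: O + (17, 14) = (17, 14) (identity).

(17, 14)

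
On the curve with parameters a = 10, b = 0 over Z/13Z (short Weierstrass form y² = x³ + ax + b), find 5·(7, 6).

(7, 6)

Write Q = (7, 6).
Repeated addition: build up to 5Q.
2Q: tangent at (7, 6): λ = (3·7² + 10)/(2·6) ≡ 1/12. 12⁻¹ ≡ 12 (mod 13), so λ ≡ 1·12 ≡ 12.
  x = λ² - 7 - 7 = 144 - 14 ≡ 0; y = λ·(7 - 0) - 6 ≡ 0. → (0, 0)
3Q: (0, 0) + (7, 6). λ = (6 - 0)/(7 - 0) ≡ 6/7 mod 13. 7⁻¹ ≡ 2 (mod 13) since 7·2 = 14 ≡ 1, so λ ≡ 12.
  x = λ² - 0 - 7 = 144 - 7 ≡ 7; y = λ·(0 - 7) - 0 ≡ 7. → (7, 7)
4Q: (7, 7) + (7, 6): same x and y₁ ≡ -y₂, so the sum is O.
5Q: O + (7, 6) = (7, 6) (identity).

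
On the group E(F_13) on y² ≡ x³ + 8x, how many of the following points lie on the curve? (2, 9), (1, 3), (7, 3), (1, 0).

2

(2, 9): 9² ≡ 3, rhs ≡ 11 → off.
(1, 3): 3² ≡ 9, rhs ≡ 9 → on.
(7, 3): 3² ≡ 9, rhs ≡ 9 → on.
(1, 0): 0² ≡ 0, rhs ≡ 9 → off.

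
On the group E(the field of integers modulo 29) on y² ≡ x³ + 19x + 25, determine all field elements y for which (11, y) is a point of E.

12, 17

x³ + 19x + 25 = 1565 ≡ 28 (mod 29).
Square roots of 28 mod 29: 12 and 17 (since 12² = 144 ≡ 28).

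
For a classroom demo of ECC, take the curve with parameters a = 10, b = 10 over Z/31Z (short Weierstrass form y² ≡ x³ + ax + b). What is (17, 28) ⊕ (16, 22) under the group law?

(3, 25)

(17, 28) + (16, 22). λ = (22 - 28)/(16 - 17) ≡ 25/30 mod 31. 30⁻¹ ≡ 30 (mod 31) since 30·30 = 900 ≡ 1, so λ ≡ 6.
  x = λ² - 17 - 16 = 36 - 33 ≡ 3; y = λ·(17 - 3) - 28 ≡ 25. → (3, 25)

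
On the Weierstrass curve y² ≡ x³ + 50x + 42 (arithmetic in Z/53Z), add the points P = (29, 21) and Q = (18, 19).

(29, 21) + (18, 19). λ = (19 - 21)/(18 - 29) ≡ 51/42 mod 53. 42⁻¹ ≡ 24 (mod 53), so λ ≡ 5.
  x = λ² - 29 - 18 = 25 - 47 ≡ 31; y = λ·(29 - 31) - 21 ≡ 22. → (31, 22)

(31, 22)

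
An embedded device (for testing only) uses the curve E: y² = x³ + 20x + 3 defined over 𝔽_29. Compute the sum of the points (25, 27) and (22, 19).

(25, 27) + (22, 19). λ = (19 - 27)/(22 - 25) ≡ 21/26 mod 29. 26⁻¹ ≡ 19 (mod 29) since 26·19 = 494 ≡ 1, so λ ≡ 22.
  x = λ² - 25 - 22 = 484 - 47 ≡ 2; y = λ·(25 - 2) - 27 ≡ 15. → (2, 15)

(2, 15)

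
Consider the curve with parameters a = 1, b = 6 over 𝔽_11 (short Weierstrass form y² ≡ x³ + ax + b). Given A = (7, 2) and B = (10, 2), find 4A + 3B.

First 4A:
Double-and-add on 4 = (100)₂. Start with A = (7, 2) for the leading 1-bit.
double: tangent at (7, 2): λ = (3·7² + 1)/(2·2) ≡ 5/4. 4⁻¹ ≡ 3 (mod 11) since 4·3 = 12 ≡ 1, so λ ≡ 5·3 ≡ 4.
  x = λ² - 7 - 7 = 16 - 14 ≡ 2; y = λ·(7 - 2) - 2 ≡ 7. → (2, 7)
double: tangent at (2, 7): λ = (3·2² + 1)/(2·7) ≡ 2/3. 3⁻¹ ≡ 4 (mod 11), so λ ≡ 2·4 ≡ 8.
  x = λ² - 2 - 2 = 64 - 4 ≡ 5; y = λ·(2 - 5) - 7 ≡ 2. → (5, 2)
4A = (5, 2).
Next 3B:
Repeated addition: build up to 3B.
2B: tangent at (10, 2): λ = (3·10² + 1)/(2·2) ≡ 4/4. 4⁻¹ ≡ 3 (mod 11) since 4·3 = 12 ≡ 1, so λ ≡ 4·3 ≡ 1.
  x = λ² - 10 - 10 = 1 - 20 ≡ 3; y = λ·(10 - 3) - 2 ≡ 5. → (3, 5)
3B: (3, 5) + (10, 2). λ = (2 - 5)/(10 - 3) ≡ 8/7 mod 11. 7⁻¹ ≡ 8 (mod 11), so λ ≡ 9.
  x = λ² - 3 - 10 = 81 - 13 ≡ 2; y = λ·(3 - 2) - 5 ≡ 4. → (2, 4)
3B = (2, 4).
Finally 4A + 3B:
(5, 2) + (2, 4). λ = (4 - 2)/(2 - 5) ≡ 2/8 mod 11. 8⁻¹ ≡ 7 (mod 11), so λ ≡ 3.
  x = λ² - 5 - 2 = 9 - 7 ≡ 2; y = λ·(5 - 2) - 2 ≡ 7. → (2, 7)

(2, 7)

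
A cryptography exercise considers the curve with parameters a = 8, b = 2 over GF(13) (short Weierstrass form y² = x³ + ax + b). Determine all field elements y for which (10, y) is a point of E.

4, 9

x³ + 8x + 2 = 1082 ≡ 3 (mod 13).
Square roots of 3 mod 13: 4 and 9 (since 4² = 16 ≡ 3).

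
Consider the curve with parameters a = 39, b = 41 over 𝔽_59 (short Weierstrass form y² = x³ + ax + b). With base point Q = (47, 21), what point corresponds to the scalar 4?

(18, 47)

Double-and-add on 4 = (100)₂. Start with Q = (47, 21) for the leading 1-bit.
double: tangent at (47, 21): λ = (3·47² + 39)/(2·21) ≡ 58/42. 42⁻¹ ≡ 52 (mod 59), so λ ≡ 58·52 ≡ 7.
  x = λ² - 47 - 47 = 49 - 94 ≡ 14; y = λ·(47 - 14) - 21 ≡ 33. → (14, 33)
double: tangent at (14, 33): λ = (3·14² + 39)/(2·33) ≡ 37/7. 7⁻¹ ≡ 17 (mod 59) since 7·17 = 119 ≡ 1, so λ ≡ 37·17 ≡ 39.
  x = λ² - 14 - 14 = 1521 - 28 ≡ 18; y = λ·(14 - 18) - 33 ≡ 47. → (18, 47)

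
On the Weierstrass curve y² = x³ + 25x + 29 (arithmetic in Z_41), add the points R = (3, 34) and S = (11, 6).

(29, 16)

(3, 34) + (11, 6). λ = (6 - 34)/(11 - 3) ≡ 13/8 mod 41. 8⁻¹ ≡ 36 (mod 41), so λ ≡ 17.
  x = λ² - 3 - 11 = 289 - 14 ≡ 29; y = λ·(3 - 29) - 34 ≡ 16. → (29, 16)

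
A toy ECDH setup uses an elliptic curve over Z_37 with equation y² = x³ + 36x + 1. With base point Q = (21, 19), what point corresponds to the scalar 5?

(21, 18)

Repeated addition: build up to 5Q.
2Q: tangent at (21, 19): λ = (3·21² + 36)/(2·19) ≡ 27/1. 1⁻¹ ≡ 1 (mod 37), so λ ≡ 27·1 ≡ 27.
  x = λ² - 21 - 21 = 729 - 42 ≡ 21; y = λ·(21 - 21) - 19 ≡ 18. → (21, 18)
3Q: (21, 18) + (21, 19): same x and y₁ ≡ -y₂, so the sum is 𝒪.
4Q: 𝒪 + (21, 19) = (21, 19) (identity).
5Q: tangent at (21, 19): λ = (3·21² + 36)/(2·19) ≡ 27/1. 1⁻¹ ≡ 1 (mod 37) since 1·1 = 1 ≡ 1, so λ ≡ 27·1 ≡ 27.
  x = λ² - 21 - 21 = 729 - 42 ≡ 21; y = λ·(21 - 21) - 19 ≡ 18. → (21, 18)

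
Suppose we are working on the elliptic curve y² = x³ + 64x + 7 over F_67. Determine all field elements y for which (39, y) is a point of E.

x³ + 64x + 7 = 61822 ≡ 48 (mod 67).
48 is a non-residue mod 67; no y exists.

none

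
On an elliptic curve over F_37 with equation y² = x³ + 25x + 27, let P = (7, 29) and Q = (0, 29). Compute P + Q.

(30, 8)

(7, 29) + (0, 29). λ = (29 - 29)/(0 - 7) ≡ 0/30 mod 37. 30⁻¹ ≡ 21 (mod 37), so λ ≡ 0.
  x = λ² - 7 - 0 = 0 - 7 ≡ 30; y = λ·(7 - 30) - 29 ≡ 8. → (30, 8)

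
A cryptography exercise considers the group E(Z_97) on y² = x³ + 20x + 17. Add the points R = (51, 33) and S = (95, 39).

(51, 33) + (95, 39). λ = (39 - 33)/(95 - 51) ≡ 6/44 mod 97. 44⁻¹ ≡ 86 (mod 97), so λ ≡ 31.
  x = λ² - 51 - 95 = 961 - 146 ≡ 39; y = λ·(51 - 39) - 33 ≡ 48. → (39, 48)

(39, 48)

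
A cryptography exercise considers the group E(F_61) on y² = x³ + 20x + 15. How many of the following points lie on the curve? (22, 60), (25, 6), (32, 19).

(22, 60): 60² ≡ 1, rhs ≡ 1 → on.
(25, 6): 6² ≡ 36, rhs ≡ 36 → on.
(32, 19): 19² ≡ 56, rhs ≡ 56 → on.

3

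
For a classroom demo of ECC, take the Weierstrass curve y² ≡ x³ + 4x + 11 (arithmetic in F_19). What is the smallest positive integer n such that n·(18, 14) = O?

2P: tangent at (18, 14): λ = (3·18² + 4)/(2·14) ≡ 7/9. 9⁻¹ ≡ 17 (mod 19) since 9·17 = 153 ≡ 1, so λ ≡ 7·17 ≡ 5.
  x = λ² - 18 - 18 = 25 - 36 ≡ 8; y = λ·(18 - 8) - 14 ≡ 17. → (8, 17)
3P: (8, 17) + (18, 14). λ = (14 - 17)/(18 - 8) ≡ 16/10 mod 19. 10⁻¹ ≡ 2 (mod 19), so λ ≡ 13.
  x = λ² - 8 - 18 = 169 - 26 ≡ 10; y = λ·(8 - 10) - 17 ≡ 14. → (10, 14)
4P: (10, 14) + (18, 14). λ = (14 - 14)/(18 - 10) ≡ 0/8 mod 19. 8⁻¹ ≡ 12 (mod 19) since 8·12 = 96 ≡ 1, so λ ≡ 0.
  x = λ² - 10 - 18 = 0 - 28 ≡ 10; y = λ·(10 - 10) - 14 ≡ 5. → (10, 5)
5P: (10, 5) + (18, 14). λ = (14 - 5)/(18 - 10) ≡ 9/8 mod 19. 8⁻¹ ≡ 12 (mod 19), so λ ≡ 13.
  x = λ² - 10 - 18 = 169 - 28 ≡ 8; y = λ·(10 - 8) - 5 ≡ 2. → (8, 2)
6P: (8, 2) + (18, 14). λ = (14 - 2)/(18 - 8) ≡ 12/10 mod 19. 10⁻¹ ≡ 2 (mod 19) since 10·2 = 20 ≡ 1, so λ ≡ 5.
  x = λ² - 8 - 18 = 25 - 26 ≡ 18; y = λ·(8 - 18) - 2 ≡ 5. → (18, 5)
7P: (18, 5) + (18, 14): same x and y₁ ≡ -y₂, so the sum is O.
7P = O, so the order is 7.

7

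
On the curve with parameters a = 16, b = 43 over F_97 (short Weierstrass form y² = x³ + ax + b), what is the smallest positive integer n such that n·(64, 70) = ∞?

2P: tangent at (64, 70): λ = (3·64² + 16)/(2·70) ≡ 82/43. 43⁻¹ ≡ 88 (mod 97), so λ ≡ 82·88 ≡ 38.
  x = λ² - 64 - 64 = 1444 - 128 ≡ 55; y = λ·(64 - 55) - 70 ≡ 78. → (55, 78)
3P: (55, 78) + (64, 70). λ = (70 - 78)/(64 - 55) ≡ 89/9 mod 97. 9⁻¹ ≡ 54 (mod 97), so λ ≡ 53.
  x = λ² - 55 - 64 = 2809 - 119 ≡ 71; y = λ·(55 - 71) - 78 ≡ 44. → (71, 44)
4P: (71, 44) + (64, 70). λ = (70 - 44)/(64 - 71) ≡ 26/90 mod 97. 90⁻¹ ≡ 83 (mod 97), so λ ≡ 24.
  x = λ² - 71 - 64 = 576 - 135 ≡ 53; y = λ·(71 - 53) - 44 ≡ 0. → (53, 0)
5P: (53, 0) + (64, 70). λ = (70 - 0)/(64 - 53) ≡ 70/11 mod 97. 11⁻¹ ≡ 53 (mod 97), so λ ≡ 24.
  x = λ² - 53 - 64 = 576 - 117 ≡ 71; y = λ·(53 - 71) - 0 ≡ 53. → (71, 53)
6P: (71, 53) + (64, 70). λ = (70 - 53)/(64 - 71) ≡ 17/90 mod 97. 90⁻¹ ≡ 83 (mod 97) since 90·83 = 7470 ≡ 1, so λ ≡ 53.
  x = λ² - 71 - 64 = 2809 - 135 ≡ 55; y = λ·(71 - 55) - 53 ≡ 19. → (55, 19)
7P: (55, 19) + (64, 70). λ = (70 - 19)/(64 - 55) ≡ 51/9 mod 97. 9⁻¹ ≡ 54 (mod 97), so λ ≡ 38.
  x = λ² - 55 - 64 = 1444 - 119 ≡ 64; y = λ·(55 - 64) - 19 ≡ 27. → (64, 27)
8P: (64, 27) + (64, 70): same x and y₁ ≡ -y₂, so the sum is ∞.
8P = ∞, so the order is 8.

8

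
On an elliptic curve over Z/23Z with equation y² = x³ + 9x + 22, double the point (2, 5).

tangent at (2, 5): λ = (3·2² + 9)/(2·5) ≡ 21/10. 10⁻¹ ≡ 7 (mod 23) since 10·7 = 70 ≡ 1, so λ ≡ 21·7 ≡ 9.
  x = λ² - 2 - 2 = 81 - 4 ≡ 8; y = λ·(2 - 8) - 5 ≡ 10. → (8, 10)

(8, 10)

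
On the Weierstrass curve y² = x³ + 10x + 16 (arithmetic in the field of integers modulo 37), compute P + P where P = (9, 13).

(30, 26)

tangent at (9, 13): λ = (3·9² + 10)/(2·13) ≡ 31/26. 26⁻¹ ≡ 10 (mod 37) since 26·10 = 260 ≡ 1, so λ ≡ 31·10 ≡ 14.
  x = λ² - 9 - 9 = 196 - 18 ≡ 30; y = λ·(9 - 30) - 13 ≡ 26. → (30, 26)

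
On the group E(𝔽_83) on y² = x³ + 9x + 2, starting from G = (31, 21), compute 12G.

(39, 59)

Repeated addition: build up to 12G.
2G: tangent at (31, 21): λ = (3·31² + 9)/(2·21) ≡ 70/42. 42⁻¹ ≡ 2 (mod 83) since 42·2 = 84 ≡ 1, so λ ≡ 70·2 ≡ 57.
  x = λ² - 31 - 31 = 3249 - 62 ≡ 33; y = λ·(31 - 33) - 21 ≡ 31. → (33, 31)
3G: (33, 31) + (31, 21). λ = (21 - 31)/(31 - 33) ≡ 73/81 mod 83. 81⁻¹ ≡ 41 (mod 83) since 81·41 = 3321 ≡ 1, so λ ≡ 5.
  x = λ² - 33 - 31 = 25 - 64 ≡ 44; y = λ·(33 - 44) - 31 ≡ 80. → (44, 80)
4G: (44, 80) + (31, 21). λ = (21 - 80)/(31 - 44) ≡ 24/70 mod 83. 70⁻¹ ≡ 51 (mod 83) since 70·51 = 3570 ≡ 1, so λ ≡ 62.
  x = λ² - 44 - 31 = 3844 - 75 ≡ 34; y = λ·(44 - 34) - 80 ≡ 42. → (34, 42)
5G: (34, 42) + (31, 21). λ = (21 - 42)/(31 - 34) ≡ 62/80 mod 83. 80⁻¹ ≡ 55 (mod 83), so λ ≡ 7.
  x = λ² - 34 - 31 = 49 - 65 ≡ 67; y = λ·(34 - 67) - 42 ≡ 59. → (67, 59)
6G: (67, 59) + (31, 21). λ = (21 - 59)/(31 - 67) ≡ 45/47 mod 83. 47⁻¹ ≡ 53 (mod 83) since 47·53 = 2491 ≡ 1, so λ ≡ 61.
  x = λ² - 67 - 31 = 3721 - 98 ≡ 54; y = λ·(67 - 54) - 59 ≡ 70. → (54, 70)
7G: (54, 70) + (31, 21). λ = (21 - 70)/(31 - 54) ≡ 34/60 mod 83. 60⁻¹ ≡ 18 (mod 83), so λ ≡ 31.
  x = λ² - 54 - 31 = 961 - 85 ≡ 46; y = λ·(54 - 46) - 70 ≡ 12. → (46, 12)
8G: (46, 12) + (31, 21). λ = (21 - 12)/(31 - 46) ≡ 9/68 mod 83. 68⁻¹ ≡ 11 (mod 83), so λ ≡ 16.
  x = λ² - 46 - 31 = 256 - 77 ≡ 13; y = λ·(46 - 13) - 12 ≡ 18. → (13, 18)
9G: (13, 18) + (31, 21). λ = (21 - 18)/(31 - 13) ≡ 3/18 mod 83. 18⁻¹ ≡ 60 (mod 83), so λ ≡ 14.
  x = λ² - 13 - 31 = 196 - 44 ≡ 69; y = λ·(13 - 69) - 18 ≡ 28. → (69, 28)
10G: (69, 28) + (31, 21). λ = (21 - 28)/(31 - 69) ≡ 76/45 mod 83. 45⁻¹ ≡ 24 (mod 83), so λ ≡ 81.
  x = λ² - 69 - 31 = 6561 - 100 ≡ 70; y = λ·(69 - 70) - 28 ≡ 57. → (70, 57)
11G: (70, 57) + (31, 21). λ = (21 - 57)/(31 - 70) ≡ 47/44 mod 83. 44⁻¹ ≡ 17 (mod 83), so λ ≡ 52.
  x = λ² - 70 - 31 = 2704 - 101 ≡ 30; y = λ·(70 - 30) - 57 ≡ 31. → (30, 31)
12G: (30, 31) + (31, 21). λ = (21 - 31)/(31 - 30) ≡ 73/1 mod 83. 1⁻¹ ≡ 1 (mod 83) since 1·1 = 1 ≡ 1, so λ ≡ 73.
  x = λ² - 30 - 31 = 5329 - 61 ≡ 39; y = λ·(30 - 39) - 31 ≡ 59. → (39, 59)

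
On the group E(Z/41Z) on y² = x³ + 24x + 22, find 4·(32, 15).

Write Q = (32, 15).
Repeated addition: build up to 4Q.
2Q: tangent at (32, 15): λ = (3·32² + 24)/(2·15) ≡ 21/30. 30⁻¹ ≡ 26 (mod 41), so λ ≡ 21·26 ≡ 13.
  x = λ² - 32 - 32 = 169 - 64 ≡ 23; y = λ·(32 - 23) - 15 ≡ 20. → (23, 20)
3Q: (23, 20) + (32, 15). λ = (15 - 20)/(32 - 23) ≡ 36/9 mod 41. 9⁻¹ ≡ 32 (mod 41), so λ ≡ 4.
  x = λ² - 23 - 32 = 16 - 55 ≡ 2; y = λ·(23 - 2) - 20 ≡ 23. → (2, 23)
4Q: (2, 23) + (32, 15). λ = (15 - 23)/(32 - 2) ≡ 33/30 mod 41. 30⁻¹ ≡ 26 (mod 41) since 30·26 = 780 ≡ 1, so λ ≡ 38.
  x = λ² - 2 - 32 = 1444 - 34 ≡ 16; y = λ·(2 - 16) - 23 ≡ 19. → (16, 19)

(16, 19)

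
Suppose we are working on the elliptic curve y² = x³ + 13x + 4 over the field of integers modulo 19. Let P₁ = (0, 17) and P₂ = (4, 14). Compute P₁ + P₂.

(0, 17) + (4, 14). λ = (14 - 17)/(4 - 0) ≡ 16/4 mod 19. 4⁻¹ ≡ 5 (mod 19), so λ ≡ 4.
  x = λ² - 0 - 4 = 16 - 4 ≡ 12; y = λ·(0 - 12) - 17 ≡ 11. → (12, 11)

(12, 11)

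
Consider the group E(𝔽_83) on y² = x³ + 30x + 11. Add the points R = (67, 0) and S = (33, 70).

(24, 14)

(67, 0) + (33, 70). λ = (70 - 0)/(33 - 67) ≡ 70/49 mod 83. 49⁻¹ ≡ 61 (mod 83) since 49·61 = 2989 ≡ 1, so λ ≡ 37.
  x = λ² - 67 - 33 = 1369 - 100 ≡ 24; y = λ·(67 - 24) - 0 ≡ 14. → (24, 14)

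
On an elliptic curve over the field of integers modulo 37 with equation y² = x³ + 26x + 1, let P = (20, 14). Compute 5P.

Double-and-add on 5 = (101)₂. Start with P = (20, 14) for the leading 1-bit.
double: tangent at (20, 14): λ = (3·20² + 26)/(2·14) ≡ 5/28. 28⁻¹ ≡ 4 (mod 37) since 28·4 = 112 ≡ 1, so λ ≡ 5·4 ≡ 20.
  x = λ² - 20 - 20 = 400 - 40 ≡ 27; y = λ·(20 - 27) - 14 ≡ 31. → (27, 31)
double: tangent at (27, 31): λ = (3·27² + 26)/(2·31) ≡ 30/25. 25⁻¹ ≡ 3 (mod 37) since 25·3 = 75 ≡ 1, so λ ≡ 30·3 ≡ 16.
  x = λ² - 27 - 27 = 256 - 54 ≡ 17; y = λ·(27 - 17) - 31 ≡ 18. → (17, 18)
add P: (17, 18) + (20, 14). λ = (14 - 18)/(20 - 17) ≡ 33/3 mod 37. 3⁻¹ ≡ 25 (mod 37) since 3·25 = 75 ≡ 1, so λ ≡ 11.
  x = λ² - 17 - 20 = 121 - 37 ≡ 10; y = λ·(17 - 10) - 18 ≡ 22. → (10, 22)

(10, 22)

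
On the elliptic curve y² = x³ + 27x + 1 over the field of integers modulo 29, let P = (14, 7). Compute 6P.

(0, 1)

Double-and-add on 6 = (110)₂. Start with P = (14, 7) for the leading 1-bit.
double: tangent at (14, 7): λ = (3·14² + 27)/(2·7) ≡ 6/14. 14⁻¹ ≡ 27 (mod 29), so λ ≡ 6·27 ≡ 17.
  x = λ² - 14 - 14 = 289 - 28 ≡ 0; y = λ·(14 - 0) - 7 ≡ 28. → (0, 28)
add P: (0, 28) + (14, 7). λ = (7 - 28)/(14 - 0) ≡ 8/14 mod 29. 14⁻¹ ≡ 27 (mod 29) since 14·27 = 378 ≡ 1, so λ ≡ 13.
  x = λ² - 0 - 14 = 169 - 14 ≡ 10; y = λ·(0 - 10) - 28 ≡ 16. → (10, 16)
double: tangent at (10, 16): λ = (3·10² + 27)/(2·16) ≡ 8/3. 3⁻¹ ≡ 10 (mod 29) since 3·10 = 30 ≡ 1, so λ ≡ 8·10 ≡ 22.
  x = λ² - 10 - 10 = 484 - 20 ≡ 0; y = λ·(10 - 0) - 16 ≡ 1. → (0, 1)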